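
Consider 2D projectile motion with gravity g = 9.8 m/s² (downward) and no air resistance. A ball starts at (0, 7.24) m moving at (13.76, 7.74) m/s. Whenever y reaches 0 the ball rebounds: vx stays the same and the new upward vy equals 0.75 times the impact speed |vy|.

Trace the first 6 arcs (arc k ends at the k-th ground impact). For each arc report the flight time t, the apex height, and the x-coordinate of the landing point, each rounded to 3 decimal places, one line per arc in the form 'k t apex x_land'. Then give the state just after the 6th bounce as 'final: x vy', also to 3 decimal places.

1 2.239 10.297 30.814
2 2.174 5.792 60.734
3 1.631 3.258 83.173
4 1.223 1.833 100.003
5 0.917 1.031 112.626
6 0.688 0.580 122.092
final: 122.092 2.528

Arc 1: start y=7.240, vy=7.740 → t=2.239, apex=10.297, x_land=30.814, impact vy=-14.206
  bounce: vy ← 0.75·14.206 = 10.655
Arc 2: start y=0.000, vy=10.655 → t=2.174, apex=5.792, x_land=60.734, impact vy=-10.655
  bounce: vy ← 0.75·10.655 = 7.991
Arc 3: start y=0.000, vy=7.991 → t=1.631, apex=3.258, x_land=83.173, impact vy=-7.991
  bounce: vy ← 0.75·7.991 = 5.993
Arc 4: start y=0.000, vy=5.993 → t=1.223, apex=1.833, x_land=100.003, impact vy=-5.993
  bounce: vy ← 0.75·5.993 = 4.495
Arc 5: start y=0.000, vy=4.495 → t=0.917, apex=1.031, x_land=112.626, impact vy=-4.495
  bounce: vy ← 0.75·4.495 = 3.371
Arc 6: start y=0.000, vy=3.371 → t=0.688, apex=0.580, x_land=122.092, impact vy=-3.371
  bounce: vy ← 0.75·3.371 = 2.528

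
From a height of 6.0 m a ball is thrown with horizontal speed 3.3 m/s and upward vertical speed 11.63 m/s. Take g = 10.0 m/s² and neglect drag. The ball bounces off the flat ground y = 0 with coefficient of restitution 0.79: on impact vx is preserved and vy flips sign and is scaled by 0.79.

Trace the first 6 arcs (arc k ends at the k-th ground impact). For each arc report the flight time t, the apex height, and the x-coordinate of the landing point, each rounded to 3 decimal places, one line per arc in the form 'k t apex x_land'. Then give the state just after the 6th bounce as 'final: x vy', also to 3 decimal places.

1 2.761 12.763 9.110
2 2.524 7.965 17.441
3 1.994 4.971 24.021
4 1.575 3.102 29.220
5 1.245 1.936 33.328
6 0.983 1.208 36.572
final: 36.572 3.884

Arc 1: start y=6.000, vy=11.630 → t=2.761, apex=12.763, x_land=9.110, impact vy=-15.977
  bounce: vy ← 0.79·15.977 = 12.622
Arc 2: start y=0.000, vy=12.622 → t=2.524, apex=7.965, x_land=17.441, impact vy=-12.622
  bounce: vy ← 0.79·12.622 = 9.971
Arc 3: start y=0.000, vy=9.971 → t=1.994, apex=4.971, x_land=24.021, impact vy=-9.971
  bounce: vy ← 0.79·9.971 = 7.877
Arc 4: start y=0.000, vy=7.877 → t=1.575, apex=3.102, x_land=29.220, impact vy=-7.877
  bounce: vy ← 0.79·7.877 = 6.223
Arc 5: start y=0.000, vy=6.223 → t=1.245, apex=1.936, x_land=33.328, impact vy=-6.223
  bounce: vy ← 0.79·6.223 = 4.916
Arc 6: start y=0.000, vy=4.916 → t=0.983, apex=1.208, x_land=36.572, impact vy=-4.916
  bounce: vy ← 0.79·4.916 = 3.884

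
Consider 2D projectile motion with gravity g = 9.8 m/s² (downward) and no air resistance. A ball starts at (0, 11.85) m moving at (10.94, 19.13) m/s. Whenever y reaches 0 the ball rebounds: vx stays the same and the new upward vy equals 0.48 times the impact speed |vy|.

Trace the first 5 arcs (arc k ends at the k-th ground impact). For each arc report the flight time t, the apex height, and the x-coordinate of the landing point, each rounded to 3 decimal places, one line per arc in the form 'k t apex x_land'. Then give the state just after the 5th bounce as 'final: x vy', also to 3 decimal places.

1 4.448 30.521 48.659
2 2.396 7.032 74.870
3 1.150 1.620 87.452
4 0.552 0.373 93.491
5 0.265 0.086 96.390
final: 96.390 0.623

Arc 1: start y=11.850, vy=19.130 → t=4.448, apex=30.521, x_land=48.659, impact vy=-24.458
  bounce: vy ← 0.48·24.458 = 11.740
Arc 2: start y=0.000, vy=11.740 → t=2.396, apex=7.032, x_land=74.870, impact vy=-11.740
  bounce: vy ← 0.48·11.740 = 5.635
Arc 3: start y=0.000, vy=5.635 → t=1.150, apex=1.620, x_land=87.452, impact vy=-5.635
  bounce: vy ← 0.48·5.635 = 2.705
Arc 4: start y=0.000, vy=2.705 → t=0.552, apex=0.373, x_land=93.491, impact vy=-2.705
  bounce: vy ← 0.48·2.705 = 1.298
Arc 5: start y=0.000, vy=1.298 → t=0.265, apex=0.086, x_land=96.390, impact vy=-1.298
  bounce: vy ← 0.48·1.298 = 0.623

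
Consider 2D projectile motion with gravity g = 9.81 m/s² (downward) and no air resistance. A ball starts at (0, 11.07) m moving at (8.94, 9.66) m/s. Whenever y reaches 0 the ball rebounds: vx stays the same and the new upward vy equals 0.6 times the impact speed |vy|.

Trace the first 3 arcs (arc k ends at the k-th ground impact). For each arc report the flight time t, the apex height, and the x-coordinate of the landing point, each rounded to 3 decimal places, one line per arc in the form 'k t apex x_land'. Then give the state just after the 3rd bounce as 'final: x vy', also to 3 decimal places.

Arc 1: start y=11.070, vy=9.660 → t=2.781, apex=15.826, x_land=24.862, impact vy=-17.621
  bounce: vy ← 0.6·17.621 = 10.573
Arc 2: start y=0.000, vy=10.573 → t=2.156, apex=5.697, x_land=44.132, impact vy=-10.573
  bounce: vy ← 0.6·10.573 = 6.344
Arc 3: start y=0.000, vy=6.344 → t=1.293, apex=2.051, x_land=55.694, impact vy=-6.344
  bounce: vy ← 0.6·6.344 = 3.806

1 2.781 15.826 24.862
2 2.156 5.697 44.132
3 1.293 2.051 55.694
final: 55.694 3.806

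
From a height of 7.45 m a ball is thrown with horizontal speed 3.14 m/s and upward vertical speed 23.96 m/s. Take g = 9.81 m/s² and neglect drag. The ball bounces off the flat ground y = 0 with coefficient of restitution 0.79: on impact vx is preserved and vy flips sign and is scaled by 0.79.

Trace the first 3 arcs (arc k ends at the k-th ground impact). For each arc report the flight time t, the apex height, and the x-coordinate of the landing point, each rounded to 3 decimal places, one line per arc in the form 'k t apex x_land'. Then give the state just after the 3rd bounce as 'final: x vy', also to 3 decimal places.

1 5.178 36.710 16.259
2 4.322 22.911 29.832
3 3.415 14.299 40.554
final: 40.554 13.232

Arc 1: start y=7.450, vy=23.960 → t=5.178, apex=36.710, x_land=16.259, impact vy=-26.837
  bounce: vy ← 0.79·26.837 = 21.202
Arc 2: start y=0.000, vy=21.202 → t=4.322, apex=22.911, x_land=29.832, impact vy=-21.202
  bounce: vy ← 0.79·21.202 = 16.749
Arc 3: start y=0.000, vy=16.749 → t=3.415, apex=14.299, x_land=40.554, impact vy=-16.749
  bounce: vy ← 0.79·16.749 = 13.232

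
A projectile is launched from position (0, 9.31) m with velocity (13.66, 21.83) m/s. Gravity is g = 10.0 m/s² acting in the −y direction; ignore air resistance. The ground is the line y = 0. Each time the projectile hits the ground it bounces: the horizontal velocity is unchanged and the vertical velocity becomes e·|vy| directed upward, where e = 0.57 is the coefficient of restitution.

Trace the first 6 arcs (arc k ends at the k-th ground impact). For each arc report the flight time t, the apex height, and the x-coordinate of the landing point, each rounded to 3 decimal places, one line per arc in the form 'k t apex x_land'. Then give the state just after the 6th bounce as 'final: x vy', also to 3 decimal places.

1 4.757 33.137 64.986
2 2.935 10.766 105.075
3 1.673 3.498 127.926
4 0.954 1.136 140.951
5 0.544 0.369 148.376
6 0.310 0.120 152.608
final: 152.608 0.883

Arc 1: start y=9.310, vy=21.830 → t=4.757, apex=33.137, x_land=64.986, impact vy=-25.744
  bounce: vy ← 0.57·25.744 = 14.674
Arc 2: start y=0.000, vy=14.674 → t=2.935, apex=10.766, x_land=105.075, impact vy=-14.674
  bounce: vy ← 0.57·14.674 = 8.364
Arc 3: start y=0.000, vy=8.364 → t=1.673, apex=3.498, x_land=127.926, impact vy=-8.364
  bounce: vy ← 0.57·8.364 = 4.768
Arc 4: start y=0.000, vy=4.768 → t=0.954, apex=1.136, x_land=140.951, impact vy=-4.768
  bounce: vy ← 0.57·4.768 = 2.718
Arc 5: start y=0.000, vy=2.718 → t=0.544, apex=0.369, x_land=148.376, impact vy=-2.718
  bounce: vy ← 0.57·2.718 = 1.549
Arc 6: start y=0.000, vy=1.549 → t=0.310, apex=0.120, x_land=152.608, impact vy=-1.549
  bounce: vy ← 0.57·1.549 = 0.883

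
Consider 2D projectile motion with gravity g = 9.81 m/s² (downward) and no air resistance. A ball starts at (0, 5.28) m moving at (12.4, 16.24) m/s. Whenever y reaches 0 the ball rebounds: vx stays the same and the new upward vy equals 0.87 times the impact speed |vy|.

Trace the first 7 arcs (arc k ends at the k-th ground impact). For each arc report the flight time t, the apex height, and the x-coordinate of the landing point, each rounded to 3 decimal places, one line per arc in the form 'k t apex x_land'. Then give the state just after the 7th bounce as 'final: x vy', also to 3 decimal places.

Arc 1: start y=5.280, vy=16.240 → t=3.609, apex=18.722, x_land=44.754, impact vy=-19.166
  bounce: vy ← 0.87·19.166 = 16.674
Arc 2: start y=0.000, vy=16.674 → t=3.399, apex=14.171, x_land=86.907, impact vy=-16.674
  bounce: vy ← 0.87·16.674 = 14.507
Arc 3: start y=0.000, vy=14.507 → t=2.958, apex=10.726, x_land=123.580, impact vy=-14.507
  bounce: vy ← 0.87·14.507 = 12.621
Arc 4: start y=0.000, vy=12.621 → t=2.573, apex=8.118, x_land=155.486, impact vy=-12.621
  bounce: vy ← 0.87·12.621 = 10.980
Arc 5: start y=0.000, vy=10.980 → t=2.239, apex=6.145, x_land=183.244, impact vy=-10.980
  bounce: vy ← 0.87·10.980 = 9.553
Arc 6: start y=0.000, vy=9.553 → t=1.948, apex=4.651, x_land=207.393, impact vy=-9.553
  bounce: vy ← 0.87·9.553 = 8.311
Arc 7: start y=0.000, vy=8.311 → t=1.694, apex=3.520, x_land=228.403, impact vy=-8.311
  bounce: vy ← 0.87·8.311 = 7.230

1 3.609 18.722 44.754
2 3.399 14.171 86.907
3 2.958 10.726 123.580
4 2.573 8.118 155.486
5 2.239 6.145 183.244
6 1.948 4.651 207.393
7 1.694 3.520 228.403
final: 228.403 7.230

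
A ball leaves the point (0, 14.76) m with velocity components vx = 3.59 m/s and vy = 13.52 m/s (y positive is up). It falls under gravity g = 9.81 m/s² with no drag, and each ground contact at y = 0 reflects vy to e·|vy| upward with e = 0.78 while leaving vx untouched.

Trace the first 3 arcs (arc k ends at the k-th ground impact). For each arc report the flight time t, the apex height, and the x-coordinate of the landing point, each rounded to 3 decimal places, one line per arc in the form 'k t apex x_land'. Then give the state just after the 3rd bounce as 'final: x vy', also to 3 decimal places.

Arc 1: start y=14.760, vy=13.520 → t=3.594, apex=24.077, x_land=12.901, impact vy=-21.734
  bounce: vy ← 0.78·21.734 = 16.953
Arc 2: start y=0.000, vy=16.953 → t=3.456, apex=14.648, x_land=25.309, impact vy=-16.953
  bounce: vy ← 0.78·16.953 = 13.223
Arc 3: start y=0.000, vy=13.223 → t=2.696, apex=8.912, x_land=34.987, impact vy=-13.223
  bounce: vy ← 0.78·13.223 = 10.314

1 3.594 24.077 12.901
2 3.456 14.648 25.309
3 2.696 8.912 34.987
final: 34.987 10.314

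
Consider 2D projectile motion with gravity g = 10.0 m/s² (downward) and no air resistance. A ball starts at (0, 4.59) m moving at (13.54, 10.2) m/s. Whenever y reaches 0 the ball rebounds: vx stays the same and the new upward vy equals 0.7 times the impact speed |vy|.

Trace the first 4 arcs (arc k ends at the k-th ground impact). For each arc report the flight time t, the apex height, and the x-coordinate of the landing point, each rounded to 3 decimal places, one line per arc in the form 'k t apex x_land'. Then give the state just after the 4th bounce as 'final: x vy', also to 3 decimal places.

Arc 1: start y=4.590, vy=10.200 → t=2.419, apex=9.792, x_land=32.759, impact vy=-13.994
  bounce: vy ← 0.7·13.994 = 9.796
Arc 2: start y=0.000, vy=9.796 → t=1.959, apex=4.798, x_land=59.287, impact vy=-9.796
  bounce: vy ← 0.7·9.796 = 6.857
Arc 3: start y=0.000, vy=6.857 → t=1.371, apex=2.351, x_land=77.856, impact vy=-6.857
  bounce: vy ← 0.7·6.857 = 4.800
Arc 4: start y=0.000, vy=4.800 → t=0.960, apex=1.152, x_land=90.854, impact vy=-4.800
  bounce: vy ← 0.7·4.800 = 3.360

1 2.419 9.792 32.759
2 1.959 4.798 59.287
3 1.371 2.351 77.856
4 0.960 1.152 90.854
final: 90.854 3.360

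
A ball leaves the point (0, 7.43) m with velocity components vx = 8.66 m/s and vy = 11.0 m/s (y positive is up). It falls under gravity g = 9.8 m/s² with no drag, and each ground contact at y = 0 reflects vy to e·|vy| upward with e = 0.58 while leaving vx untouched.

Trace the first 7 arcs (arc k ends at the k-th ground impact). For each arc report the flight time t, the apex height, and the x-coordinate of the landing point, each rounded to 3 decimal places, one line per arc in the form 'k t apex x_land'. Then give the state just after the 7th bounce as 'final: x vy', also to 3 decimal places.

Arc 1: start y=7.430, vy=11.000 → t=2.789, apex=13.603, x_land=24.150, impact vy=-16.329
  bounce: vy ← 0.58·16.329 = 9.471
Arc 2: start y=0.000, vy=9.471 → t=1.933, apex=4.576, x_land=40.888, impact vy=-9.471
  bounce: vy ← 0.58·9.471 = 5.493
Arc 3: start y=0.000, vy=5.493 → t=1.121, apex=1.539, x_land=50.596, impact vy=-5.493
  bounce: vy ← 0.58·5.493 = 3.186
Arc 4: start y=0.000, vy=3.186 → t=0.650, apex=0.518, x_land=56.226, impact vy=-3.186
  bounce: vy ← 0.58·3.186 = 1.848
Arc 5: start y=0.000, vy=1.848 → t=0.377, apex=0.174, x_land=59.492, impact vy=-1.848
  bounce: vy ← 0.58·1.848 = 1.072
Arc 6: start y=0.000, vy=1.072 → t=0.219, apex=0.059, x_land=61.386, impact vy=-1.072
  bounce: vy ← 0.58·1.072 = 0.622
Arc 7: start y=0.000, vy=0.622 → t=0.127, apex=0.020, x_land=62.485, impact vy=-0.622
  bounce: vy ← 0.58·0.622 = 0.361

1 2.789 13.603 24.150
2 1.933 4.576 40.888
3 1.121 1.539 50.596
4 0.650 0.518 56.226
5 0.377 0.174 59.492
6 0.219 0.059 61.386
7 0.127 0.020 62.485
final: 62.485 0.361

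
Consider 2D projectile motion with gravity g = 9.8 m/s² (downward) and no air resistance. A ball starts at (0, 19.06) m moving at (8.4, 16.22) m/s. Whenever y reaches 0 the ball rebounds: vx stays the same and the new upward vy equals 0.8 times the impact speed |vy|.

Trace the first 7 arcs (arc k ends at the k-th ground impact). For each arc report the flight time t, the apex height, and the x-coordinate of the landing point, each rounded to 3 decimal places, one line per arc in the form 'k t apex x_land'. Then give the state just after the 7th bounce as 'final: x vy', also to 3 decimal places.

1 4.230 32.483 35.530
2 4.120 20.789 70.135
3 3.296 13.305 97.818
4 2.637 8.515 119.965
5 2.109 5.450 137.682
6 1.687 3.488 151.856
7 1.350 2.232 163.195
final: 163.195 5.292

Arc 1: start y=19.060, vy=16.220 → t=4.230, apex=32.483, x_land=35.530, impact vy=-25.232
  bounce: vy ← 0.8·25.232 = 20.186
Arc 2: start y=0.000, vy=20.186 → t=4.120, apex=20.789, x_land=70.135, impact vy=-20.186
  bounce: vy ← 0.8·20.186 = 16.149
Arc 3: start y=0.000, vy=16.149 → t=3.296, apex=13.305, x_land=97.818, impact vy=-16.149
  bounce: vy ← 0.8·16.149 = 12.919
Arc 4: start y=0.000, vy=12.919 → t=2.637, apex=8.515, x_land=119.965, impact vy=-12.919
  bounce: vy ← 0.8·12.919 = 10.335
Arc 5: start y=0.000, vy=10.335 → t=2.109, apex=5.450, x_land=137.682, impact vy=-10.335
  bounce: vy ← 0.8·10.335 = 8.268
Arc 6: start y=0.000, vy=8.268 → t=1.687, apex=3.488, x_land=151.856, impact vy=-8.268
  bounce: vy ← 0.8·8.268 = 6.614
Arc 7: start y=0.000, vy=6.614 → t=1.350, apex=2.232, x_land=163.195, impact vy=-6.614
  bounce: vy ← 0.8·6.614 = 5.292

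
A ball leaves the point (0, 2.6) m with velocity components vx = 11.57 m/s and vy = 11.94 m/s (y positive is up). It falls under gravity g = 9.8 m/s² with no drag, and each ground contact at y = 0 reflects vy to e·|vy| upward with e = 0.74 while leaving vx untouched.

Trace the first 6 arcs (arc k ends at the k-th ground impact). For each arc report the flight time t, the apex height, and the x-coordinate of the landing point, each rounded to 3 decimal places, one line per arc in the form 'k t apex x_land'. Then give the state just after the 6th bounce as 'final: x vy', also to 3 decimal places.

Arc 1: start y=2.600, vy=11.940 → t=2.638, apex=9.874, x_land=30.520, impact vy=-13.911
  bounce: vy ← 0.74·13.911 = 10.294
Arc 2: start y=0.000, vy=10.294 → t=2.101, apex=5.407, x_land=54.828, impact vy=-10.294
  bounce: vy ← 0.74·10.294 = 7.618
Arc 3: start y=0.000, vy=7.618 → t=1.555, apex=2.961, x_land=72.815, impact vy=-7.618
  bounce: vy ← 0.74·7.618 = 5.637
Arc 4: start y=0.000, vy=5.637 → t=1.150, apex=1.621, x_land=86.126, impact vy=-5.637
  bounce: vy ← 0.74·5.637 = 4.172
Arc 5: start y=0.000, vy=4.172 → t=0.851, apex=0.888, x_land=95.975, impact vy=-4.172
  bounce: vy ← 0.74·4.172 = 3.087
Arc 6: start y=0.000, vy=3.087 → t=0.630, apex=0.486, x_land=103.264, impact vy=-3.087
  bounce: vy ← 0.74·3.087 = 2.284

1 2.638 9.874 30.520
2 2.101 5.407 54.828
3 1.555 2.961 72.815
4 1.150 1.621 86.126
5 0.851 0.888 95.975
6 0.630 0.486 103.264
final: 103.264 2.284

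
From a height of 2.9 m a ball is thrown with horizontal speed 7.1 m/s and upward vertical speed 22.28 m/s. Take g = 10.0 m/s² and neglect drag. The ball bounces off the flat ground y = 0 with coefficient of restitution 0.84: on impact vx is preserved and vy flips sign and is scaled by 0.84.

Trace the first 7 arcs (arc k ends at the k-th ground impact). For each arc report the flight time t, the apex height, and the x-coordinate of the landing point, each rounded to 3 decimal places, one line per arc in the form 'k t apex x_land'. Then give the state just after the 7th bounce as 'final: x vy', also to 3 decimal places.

1 4.583 27.720 32.536
2 3.956 19.559 60.621
3 3.323 13.801 84.213
4 2.791 9.738 104.030
5 2.345 6.871 120.676
6 1.969 4.848 134.659
7 1.654 3.421 146.405
final: 146.405 6.948

Arc 1: start y=2.900, vy=22.280 → t=4.583, apex=27.720, x_land=32.536, impact vy=-23.546
  bounce: vy ← 0.84·23.546 = 19.778
Arc 2: start y=0.000, vy=19.778 → t=3.956, apex=19.559, x_land=60.621, impact vy=-19.778
  bounce: vy ← 0.84·19.778 = 16.614
Arc 3: start y=0.000, vy=16.614 → t=3.323, apex=13.801, x_land=84.213, impact vy=-16.614
  bounce: vy ← 0.84·16.614 = 13.956
Arc 4: start y=0.000, vy=13.956 → t=2.791, apex=9.738, x_land=104.030, impact vy=-13.956
  bounce: vy ← 0.84·13.956 = 11.723
Arc 5: start y=0.000, vy=11.723 → t=2.345, apex=6.871, x_land=120.676, impact vy=-11.723
  bounce: vy ← 0.84·11.723 = 9.847
Arc 6: start y=0.000, vy=9.847 → t=1.969, apex=4.848, x_land=134.659, impact vy=-9.847
  bounce: vy ← 0.84·9.847 = 8.272
Arc 7: start y=0.000, vy=8.272 → t=1.654, apex=3.421, x_land=146.405, impact vy=-8.272
  bounce: vy ← 0.84·8.272 = 6.948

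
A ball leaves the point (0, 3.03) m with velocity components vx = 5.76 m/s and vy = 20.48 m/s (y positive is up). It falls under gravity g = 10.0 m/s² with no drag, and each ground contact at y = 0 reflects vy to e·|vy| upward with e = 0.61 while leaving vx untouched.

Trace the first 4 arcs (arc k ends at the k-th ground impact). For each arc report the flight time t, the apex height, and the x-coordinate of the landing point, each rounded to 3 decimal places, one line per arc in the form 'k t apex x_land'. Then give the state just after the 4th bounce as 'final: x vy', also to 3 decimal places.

1 4.239 24.002 24.416
2 2.673 8.931 39.813
3 1.631 3.323 49.204
4 0.995 1.237 54.933
final: 54.933 3.034

Arc 1: start y=3.030, vy=20.480 → t=4.239, apex=24.002, x_land=24.416, impact vy=-21.910
  bounce: vy ← 0.61·21.910 = 13.365
Arc 2: start y=0.000, vy=13.365 → t=2.673, apex=8.931, x_land=39.813, impact vy=-13.365
  bounce: vy ← 0.61·13.365 = 8.153
Arc 3: start y=0.000, vy=8.153 → t=1.631, apex=3.323, x_land=49.204, impact vy=-8.153
  bounce: vy ← 0.61·8.153 = 4.973
Arc 4: start y=0.000, vy=4.973 → t=0.995, apex=1.237, x_land=54.933, impact vy=-4.973
  bounce: vy ← 0.61·4.973 = 3.034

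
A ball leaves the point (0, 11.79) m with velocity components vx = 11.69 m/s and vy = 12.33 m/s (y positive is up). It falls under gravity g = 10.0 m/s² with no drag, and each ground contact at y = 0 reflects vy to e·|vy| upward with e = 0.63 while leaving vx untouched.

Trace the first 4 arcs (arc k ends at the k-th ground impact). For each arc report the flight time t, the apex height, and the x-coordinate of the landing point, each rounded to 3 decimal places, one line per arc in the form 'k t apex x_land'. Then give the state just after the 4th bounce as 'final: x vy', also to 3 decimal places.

1 3.202 19.391 37.435
2 2.481 7.696 66.442
3 1.563 3.055 84.717
4 0.985 1.212 96.230
final: 96.230 3.102

Arc 1: start y=11.790, vy=12.330 → t=3.202, apex=19.391, x_land=37.435, impact vy=-19.693
  bounce: vy ← 0.63·19.693 = 12.407
Arc 2: start y=0.000, vy=12.407 → t=2.481, apex=7.696, x_land=66.442, impact vy=-12.407
  bounce: vy ← 0.63·12.407 = 7.816
Arc 3: start y=0.000, vy=7.816 → t=1.563, apex=3.055, x_land=84.717, impact vy=-7.816
  bounce: vy ← 0.63·7.816 = 4.924
Arc 4: start y=0.000, vy=4.924 → t=0.985, apex=1.212, x_land=96.230, impact vy=-4.924
  bounce: vy ← 0.63·4.924 = 3.102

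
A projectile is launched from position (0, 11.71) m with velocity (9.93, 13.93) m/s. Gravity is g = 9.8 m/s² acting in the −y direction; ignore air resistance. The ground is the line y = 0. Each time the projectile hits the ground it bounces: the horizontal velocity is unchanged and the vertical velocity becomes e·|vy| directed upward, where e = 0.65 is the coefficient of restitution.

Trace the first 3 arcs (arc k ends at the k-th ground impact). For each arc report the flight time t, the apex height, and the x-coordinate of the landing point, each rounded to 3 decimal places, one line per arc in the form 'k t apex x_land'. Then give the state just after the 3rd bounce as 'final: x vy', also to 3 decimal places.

1 3.521 21.610 34.968
2 2.730 9.130 62.078
3 1.775 3.858 79.699
final: 79.699 5.652

Arc 1: start y=11.710, vy=13.930 → t=3.521, apex=21.610, x_land=34.968, impact vy=-20.581
  bounce: vy ← 0.65·20.581 = 13.377
Arc 2: start y=0.000, vy=13.377 → t=2.730, apex=9.130, x_land=62.078, impact vy=-13.377
  bounce: vy ← 0.65·13.377 = 8.695
Arc 3: start y=0.000, vy=8.695 → t=1.775, apex=3.858, x_land=79.699, impact vy=-8.695
  bounce: vy ← 0.65·8.695 = 5.652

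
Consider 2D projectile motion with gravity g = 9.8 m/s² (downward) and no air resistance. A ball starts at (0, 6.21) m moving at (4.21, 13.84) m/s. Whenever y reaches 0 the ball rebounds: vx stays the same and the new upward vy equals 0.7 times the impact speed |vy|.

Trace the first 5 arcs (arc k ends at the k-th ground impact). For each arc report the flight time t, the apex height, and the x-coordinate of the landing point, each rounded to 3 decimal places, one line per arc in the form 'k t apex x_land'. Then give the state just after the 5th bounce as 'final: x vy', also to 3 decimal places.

1 3.218 15.983 13.549
2 2.528 7.832 24.194
3 1.770 3.837 31.645
4 1.239 1.880 36.861
5 0.867 0.921 40.512
final: 40.512 2.975

Arc 1: start y=6.210, vy=13.840 → t=3.218, apex=15.983, x_land=13.549, impact vy=-17.699
  bounce: vy ← 0.7·17.699 = 12.389
Arc 2: start y=0.000, vy=12.389 → t=2.528, apex=7.832, x_land=24.194, impact vy=-12.389
  bounce: vy ← 0.7·12.389 = 8.673
Arc 3: start y=0.000, vy=8.673 → t=1.770, apex=3.837, x_land=31.645, impact vy=-8.673
  bounce: vy ← 0.7·8.673 = 6.071
Arc 4: start y=0.000, vy=6.071 → t=1.239, apex=1.880, x_land=36.861, impact vy=-6.071
  bounce: vy ← 0.7·6.071 = 4.250
Arc 5: start y=0.000, vy=4.250 → t=0.867, apex=0.921, x_land=40.512, impact vy=-4.250
  bounce: vy ← 0.7·4.250 = 2.975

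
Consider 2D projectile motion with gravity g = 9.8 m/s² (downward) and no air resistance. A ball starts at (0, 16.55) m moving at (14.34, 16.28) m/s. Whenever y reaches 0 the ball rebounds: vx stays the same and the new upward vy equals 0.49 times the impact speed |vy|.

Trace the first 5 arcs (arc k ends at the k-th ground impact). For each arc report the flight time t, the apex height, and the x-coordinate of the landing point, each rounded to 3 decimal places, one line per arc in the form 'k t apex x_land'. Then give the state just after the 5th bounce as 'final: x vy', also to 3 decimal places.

Arc 1: start y=16.550, vy=16.280 → t=4.139, apex=30.072, x_land=59.347, impact vy=-24.278
  bounce: vy ← 0.49·24.278 = 11.896
Arc 2: start y=0.000, vy=11.896 → t=2.428, apex=7.220, x_land=94.162, impact vy=-11.896
  bounce: vy ← 0.49·11.896 = 5.829
Arc 3: start y=0.000, vy=5.829 → t=1.190, apex=1.734, x_land=111.221, impact vy=-5.829
  bounce: vy ← 0.49·5.829 = 2.856
Arc 4: start y=0.000, vy=2.856 → t=0.583, apex=0.416, x_land=119.580, impact vy=-2.856
  bounce: vy ← 0.49·2.856 = 1.400
Arc 5: start y=0.000, vy=1.400 → t=0.286, apex=0.100, x_land=123.676, impact vy=-1.400
  bounce: vy ← 0.49·1.400 = 0.686

1 4.139 30.072 59.347
2 2.428 7.220 94.162
3 1.190 1.734 111.221
4 0.583 0.416 119.580
5 0.286 0.100 123.676
final: 123.676 0.686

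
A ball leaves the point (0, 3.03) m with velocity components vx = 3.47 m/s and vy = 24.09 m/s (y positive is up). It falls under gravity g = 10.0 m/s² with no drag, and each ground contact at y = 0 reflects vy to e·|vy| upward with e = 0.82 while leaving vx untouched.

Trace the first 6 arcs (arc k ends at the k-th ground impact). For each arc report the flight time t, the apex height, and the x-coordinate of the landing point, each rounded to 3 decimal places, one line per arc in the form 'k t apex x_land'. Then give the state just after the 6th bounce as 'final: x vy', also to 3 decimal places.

Arc 1: start y=3.030, vy=24.090 → t=4.941, apex=32.046, x_land=17.144, impact vy=-25.317
  bounce: vy ← 0.82·25.317 = 20.760
Arc 2: start y=0.000, vy=20.760 → t=4.152, apex=21.548, x_land=31.551, impact vy=-20.760
  bounce: vy ← 0.82·20.760 = 17.023
Arc 3: start y=0.000, vy=17.023 → t=3.405, apex=14.489, x_land=43.365, impact vy=-17.023
  bounce: vy ← 0.82·17.023 = 13.959
Arc 4: start y=0.000, vy=13.959 → t=2.792, apex=9.742, x_land=53.052, impact vy=-13.959
  bounce: vy ← 0.82·13.959 = 11.446
Arc 5: start y=0.000, vy=11.446 → t=2.289, apex=6.551, x_land=60.996, impact vy=-11.446
  bounce: vy ← 0.82·11.446 = 9.386
Arc 6: start y=0.000, vy=9.386 → t=1.877, apex=4.405, x_land=67.510, impact vy=-9.386
  bounce: vy ← 0.82·9.386 = 7.696

1 4.941 32.046 17.144
2 4.152 21.548 31.551
3 3.405 14.489 43.365
4 2.792 9.742 53.052
5 2.289 6.551 60.996
6 1.877 4.405 67.510
final: 67.510 7.696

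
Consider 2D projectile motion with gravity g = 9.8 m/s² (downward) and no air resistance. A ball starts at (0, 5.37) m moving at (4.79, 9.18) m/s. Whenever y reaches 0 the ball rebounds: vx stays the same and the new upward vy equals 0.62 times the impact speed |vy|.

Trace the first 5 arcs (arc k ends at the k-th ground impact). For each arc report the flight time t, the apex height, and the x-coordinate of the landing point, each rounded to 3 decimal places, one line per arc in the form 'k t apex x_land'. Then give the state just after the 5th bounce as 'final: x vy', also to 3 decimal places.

Arc 1: start y=5.370, vy=9.180 → t=2.342, apex=9.670, x_land=11.216, impact vy=-13.767
  bounce: vy ← 0.62·13.767 = 8.535
Arc 2: start y=0.000, vy=8.535 → t=1.742, apex=3.717, x_land=19.560, impact vy=-8.535
  bounce: vy ← 0.62·8.535 = 5.292
Arc 3: start y=0.000, vy=5.292 → t=1.080, apex=1.429, x_land=24.733, impact vy=-5.292
  bounce: vy ← 0.62·5.292 = 3.281
Arc 4: start y=0.000, vy=3.281 → t=0.670, apex=0.549, x_land=27.940, impact vy=-3.281
  bounce: vy ← 0.62·3.281 = 2.034
Arc 5: start y=0.000, vy=2.034 → t=0.415, apex=0.211, x_land=29.929, impact vy=-2.034
  bounce: vy ← 0.62·2.034 = 1.261

1 2.342 9.670 11.216
2 1.742 3.717 19.560
3 1.080 1.429 24.733
4 0.670 0.549 27.940
5 0.415 0.211 29.929
final: 29.929 1.261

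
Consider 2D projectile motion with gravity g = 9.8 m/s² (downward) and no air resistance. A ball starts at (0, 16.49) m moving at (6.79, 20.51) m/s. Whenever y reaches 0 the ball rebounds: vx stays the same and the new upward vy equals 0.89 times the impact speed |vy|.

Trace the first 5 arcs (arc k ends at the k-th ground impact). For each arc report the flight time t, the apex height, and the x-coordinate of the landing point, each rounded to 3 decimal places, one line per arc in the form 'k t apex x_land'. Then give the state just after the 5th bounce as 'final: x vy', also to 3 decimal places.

Arc 1: start y=16.490, vy=20.510 → t=4.876, apex=37.952, x_land=33.107, impact vy=-27.274
  bounce: vy ← 0.89·27.274 = 24.274
Arc 2: start y=0.000, vy=24.274 → t=4.954, apex=30.062, x_land=66.744, impact vy=-24.274
  bounce: vy ← 0.89·24.274 = 21.604
Arc 3: start y=0.000, vy=21.604 → t=4.409, apex=23.812, x_land=96.680, impact vy=-21.604
  bounce: vy ← 0.89·21.604 = 19.227
Arc 4: start y=0.000, vy=19.227 → t=3.924, apex=18.862, x_land=123.324, impact vy=-19.227
  bounce: vy ← 0.89·19.227 = 17.112
Arc 5: start y=0.000, vy=17.112 → t=3.492, apex=14.940, x_land=147.036, impact vy=-17.112
  bounce: vy ← 0.89·17.112 = 15.230

1 4.876 37.952 33.107
2 4.954 30.062 66.744
3 4.409 23.812 96.680
4 3.924 18.862 123.324
5 3.492 14.940 147.036
final: 147.036 15.230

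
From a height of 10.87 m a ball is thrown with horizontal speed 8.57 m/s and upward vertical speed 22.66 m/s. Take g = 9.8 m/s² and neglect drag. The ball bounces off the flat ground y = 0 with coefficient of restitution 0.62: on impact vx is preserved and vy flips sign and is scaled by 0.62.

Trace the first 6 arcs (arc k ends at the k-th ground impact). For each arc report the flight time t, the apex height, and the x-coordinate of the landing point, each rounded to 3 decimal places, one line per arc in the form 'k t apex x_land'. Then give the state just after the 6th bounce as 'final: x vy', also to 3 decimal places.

1 5.063 37.068 43.387
2 3.411 14.249 72.615
3 2.115 5.477 90.737
4 1.311 2.105 101.972
5 0.813 0.809 108.938
6 0.504 0.311 113.257
final: 113.257 1.531

Arc 1: start y=10.870, vy=22.660 → t=5.063, apex=37.068, x_land=43.387, impact vy=-26.954
  bounce: vy ← 0.62·26.954 = 16.712
Arc 2: start y=0.000, vy=16.712 → t=3.411, apex=14.249, x_land=72.615, impact vy=-16.712
  bounce: vy ← 0.62·16.712 = 10.361
Arc 3: start y=0.000, vy=10.361 → t=2.115, apex=5.477, x_land=90.737, impact vy=-10.361
  bounce: vy ← 0.62·10.361 = 6.424
Arc 4: start y=0.000, vy=6.424 → t=1.311, apex=2.105, x_land=101.972, impact vy=-6.424
  bounce: vy ← 0.62·6.424 = 3.983
Arc 5: start y=0.000, vy=3.983 → t=0.813, apex=0.809, x_land=108.938, impact vy=-3.983
  bounce: vy ← 0.62·3.983 = 2.469
Arc 6: start y=0.000, vy=2.469 → t=0.504, apex=0.311, x_land=113.257, impact vy=-2.469
  bounce: vy ← 0.62·2.469 = 1.531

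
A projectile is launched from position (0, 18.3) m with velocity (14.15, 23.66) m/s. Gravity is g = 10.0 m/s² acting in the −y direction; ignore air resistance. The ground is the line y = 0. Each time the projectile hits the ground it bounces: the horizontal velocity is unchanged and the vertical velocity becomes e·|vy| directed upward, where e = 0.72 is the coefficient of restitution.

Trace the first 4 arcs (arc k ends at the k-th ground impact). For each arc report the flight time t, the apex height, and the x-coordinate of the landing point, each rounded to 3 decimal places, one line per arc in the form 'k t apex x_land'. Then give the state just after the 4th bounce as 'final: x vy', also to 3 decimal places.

Arc 1: start y=18.300, vy=23.660 → t=5.409, apex=46.290, x_land=76.533, impact vy=-30.427
  bounce: vy ← 0.72·30.427 = 21.907
Arc 2: start y=0.000, vy=21.907 → t=4.381, apex=23.997, x_land=138.531, impact vy=-21.907
  bounce: vy ← 0.72·21.907 = 15.773
Arc 3: start y=0.000, vy=15.773 → t=3.155, apex=12.440, x_land=183.169, impact vy=-15.773
  bounce: vy ← 0.72·15.773 = 11.357
Arc 4: start y=0.000, vy=11.357 → t=2.271, apex=6.449, x_land=215.309, impact vy=-11.357
  bounce: vy ← 0.72·11.357 = 8.177

1 5.409 46.290 76.533
2 4.381 23.997 138.531
3 3.155 12.440 183.169
4 2.271 6.449 215.309
final: 215.309 8.177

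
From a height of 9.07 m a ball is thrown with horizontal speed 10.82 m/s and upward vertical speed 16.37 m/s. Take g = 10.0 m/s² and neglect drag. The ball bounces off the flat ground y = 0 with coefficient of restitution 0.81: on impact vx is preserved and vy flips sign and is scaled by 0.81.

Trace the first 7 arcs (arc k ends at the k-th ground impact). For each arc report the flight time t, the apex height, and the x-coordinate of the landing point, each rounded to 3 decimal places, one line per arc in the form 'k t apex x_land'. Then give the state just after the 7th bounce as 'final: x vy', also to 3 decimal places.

Arc 1: start y=9.070, vy=16.370 → t=3.757, apex=22.469, x_land=40.649, impact vy=-21.199
  bounce: vy ← 0.81·21.199 = 17.171
Arc 2: start y=0.000, vy=17.171 → t=3.434, apex=14.742, x_land=77.807, impact vy=-17.171
  bounce: vy ← 0.81·17.171 = 13.908
Arc 3: start y=0.000, vy=13.908 → t=2.782, apex=9.672, x_land=107.904, impact vy=-13.908
  bounce: vy ← 0.81·13.908 = 11.266
Arc 4: start y=0.000, vy=11.266 → t=2.253, apex=6.346, x_land=132.283, impact vy=-11.266
  bounce: vy ← 0.81·11.266 = 9.125
Arc 5: start y=0.000, vy=9.125 → t=1.825, apex=4.164, x_land=152.031, impact vy=-9.125
  bounce: vy ← 0.81·9.125 = 7.391
Arc 6: start y=0.000, vy=7.391 → t=1.478, apex=2.732, x_land=168.026, impact vy=-7.391
  bounce: vy ← 0.81·7.391 = 5.987
Arc 7: start y=0.000, vy=5.987 → t=1.197, apex=1.792, x_land=180.982, impact vy=-5.987
  bounce: vy ← 0.81·5.987 = 4.850

1 3.757 22.469 40.649
2 3.434 14.742 77.807
3 2.782 9.672 107.904
4 2.253 6.346 132.283
5 1.825 4.164 152.031
6 1.478 2.732 168.026
7 1.197 1.792 180.982
final: 180.982 4.850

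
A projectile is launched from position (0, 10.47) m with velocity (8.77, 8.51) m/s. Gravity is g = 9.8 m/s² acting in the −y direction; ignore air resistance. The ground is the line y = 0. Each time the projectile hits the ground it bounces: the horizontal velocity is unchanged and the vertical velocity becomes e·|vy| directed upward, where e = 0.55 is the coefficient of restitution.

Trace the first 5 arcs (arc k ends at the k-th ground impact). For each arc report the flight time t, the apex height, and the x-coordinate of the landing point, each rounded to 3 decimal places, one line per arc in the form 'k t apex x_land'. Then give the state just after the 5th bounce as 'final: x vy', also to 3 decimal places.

1 2.569 14.165 22.527
2 1.870 4.285 38.929
3 1.029 1.296 47.950
4 0.566 0.392 52.912
5 0.311 0.119 55.641
final: 55.641 0.839

Arc 1: start y=10.470, vy=8.510 → t=2.569, apex=14.165, x_land=22.527, impact vy=-16.662
  bounce: vy ← 0.55·16.662 = 9.164
Arc 2: start y=0.000, vy=9.164 → t=1.870, apex=4.285, x_land=38.929, impact vy=-9.164
  bounce: vy ← 0.55·9.164 = 5.040
Arc 3: start y=0.000, vy=5.040 → t=1.029, apex=1.296, x_land=47.950, impact vy=-5.040
  bounce: vy ← 0.55·5.040 = 2.772
Arc 4: start y=0.000, vy=2.772 → t=0.566, apex=0.392, x_land=52.912, impact vy=-2.772
  bounce: vy ← 0.55·2.772 = 1.525
Arc 5: start y=0.000, vy=1.525 → t=0.311, apex=0.119, x_land=55.641, impact vy=-1.525
  bounce: vy ← 0.55·1.525 = 0.839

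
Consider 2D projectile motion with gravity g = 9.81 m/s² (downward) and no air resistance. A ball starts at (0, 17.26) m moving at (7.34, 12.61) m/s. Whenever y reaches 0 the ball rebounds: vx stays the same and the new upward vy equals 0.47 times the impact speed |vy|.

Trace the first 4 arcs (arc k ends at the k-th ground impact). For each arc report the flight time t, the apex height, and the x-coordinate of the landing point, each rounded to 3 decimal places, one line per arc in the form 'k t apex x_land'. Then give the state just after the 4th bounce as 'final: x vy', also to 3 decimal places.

1 3.559 25.365 26.126
2 2.138 5.603 41.816
3 1.005 1.238 49.190
4 0.472 0.273 52.656
final: 52.656 1.089

Arc 1: start y=17.260, vy=12.610 → t=3.559, apex=25.365, x_land=26.126, impact vy=-22.308
  bounce: vy ← 0.47·22.308 = 10.485
Arc 2: start y=0.000, vy=10.485 → t=2.138, apex=5.603, x_land=41.816, impact vy=-10.485
  bounce: vy ← 0.47·10.485 = 4.928
Arc 3: start y=0.000, vy=4.928 → t=1.005, apex=1.238, x_land=49.190, impact vy=-4.928
  bounce: vy ← 0.47·4.928 = 2.316
Arc 4: start y=0.000, vy=2.316 → t=0.472, apex=0.273, x_land=52.656, impact vy=-2.316
  bounce: vy ← 0.47·2.316 = 1.089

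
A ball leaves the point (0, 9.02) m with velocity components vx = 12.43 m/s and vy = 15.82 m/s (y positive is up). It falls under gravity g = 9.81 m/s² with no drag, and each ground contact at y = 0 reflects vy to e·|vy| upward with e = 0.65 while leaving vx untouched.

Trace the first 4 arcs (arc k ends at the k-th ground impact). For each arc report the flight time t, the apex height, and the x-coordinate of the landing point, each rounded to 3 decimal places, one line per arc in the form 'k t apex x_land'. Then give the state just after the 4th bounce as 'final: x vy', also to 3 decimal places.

Arc 1: start y=9.020, vy=15.820 → t=3.720, apex=21.776, x_land=46.235, impact vy=-20.670
  bounce: vy ← 0.65·20.670 = 13.435
Arc 2: start y=0.000, vy=13.435 → t=2.739, apex=9.200, x_land=80.283, impact vy=-13.435
  bounce: vy ← 0.65·13.435 = 8.733
Arc 3: start y=0.000, vy=8.733 → t=1.780, apex=3.887, x_land=102.414, impact vy=-8.733
  bounce: vy ← 0.65·8.733 = 5.676
Arc 4: start y=0.000, vy=5.676 → t=1.157, apex=1.642, x_land=116.799, impact vy=-5.676
  bounce: vy ← 0.65·5.676 = 3.690

1 3.720 21.776 46.235
2 2.739 9.200 80.283
3 1.780 3.887 102.414
4 1.157 1.642 116.799
final: 116.799 3.690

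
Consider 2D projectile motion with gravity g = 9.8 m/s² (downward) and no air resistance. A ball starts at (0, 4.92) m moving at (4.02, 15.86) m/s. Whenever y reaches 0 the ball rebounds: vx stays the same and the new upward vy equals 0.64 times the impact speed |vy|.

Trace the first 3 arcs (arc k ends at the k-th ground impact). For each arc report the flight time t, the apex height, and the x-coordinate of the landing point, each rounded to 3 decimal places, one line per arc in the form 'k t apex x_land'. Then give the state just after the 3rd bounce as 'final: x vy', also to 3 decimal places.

Arc 1: start y=4.920, vy=15.860 → t=3.522, apex=17.754, x_land=14.158, impact vy=-18.654
  bounce: vy ← 0.64·18.654 = 11.939
Arc 2: start y=0.000, vy=11.939 → t=2.436, apex=7.272, x_land=23.952, impact vy=-11.939
  bounce: vy ← 0.64·11.939 = 7.641
Arc 3: start y=0.000, vy=7.641 → t=1.559, apex=2.979, x_land=30.221, impact vy=-7.641
  bounce: vy ← 0.64·7.641 = 4.890

1 3.522 17.754 14.158
2 2.436 7.272 23.952
3 1.559 2.979 30.221
final: 30.221 4.890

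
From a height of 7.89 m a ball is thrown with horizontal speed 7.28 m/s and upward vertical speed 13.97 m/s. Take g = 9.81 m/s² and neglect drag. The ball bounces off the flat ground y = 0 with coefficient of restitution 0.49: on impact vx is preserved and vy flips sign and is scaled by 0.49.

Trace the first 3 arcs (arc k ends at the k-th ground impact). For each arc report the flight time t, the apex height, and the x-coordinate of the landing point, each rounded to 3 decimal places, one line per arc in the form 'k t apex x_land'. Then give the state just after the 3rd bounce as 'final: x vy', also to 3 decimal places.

1 3.331 17.837 24.250
2 1.869 4.283 37.855
3 0.916 1.028 44.521
final: 44.521 2.201

Arc 1: start y=7.890, vy=13.970 → t=3.331, apex=17.837, x_land=24.250, impact vy=-18.707
  bounce: vy ← 0.49·18.707 = 9.167
Arc 2: start y=0.000, vy=9.167 → t=1.869, apex=4.283, x_land=37.855, impact vy=-9.167
  bounce: vy ← 0.49·9.167 = 4.492
Arc 3: start y=0.000, vy=4.492 → t=0.916, apex=1.028, x_land=44.521, impact vy=-4.492
  bounce: vy ← 0.49·4.492 = 2.201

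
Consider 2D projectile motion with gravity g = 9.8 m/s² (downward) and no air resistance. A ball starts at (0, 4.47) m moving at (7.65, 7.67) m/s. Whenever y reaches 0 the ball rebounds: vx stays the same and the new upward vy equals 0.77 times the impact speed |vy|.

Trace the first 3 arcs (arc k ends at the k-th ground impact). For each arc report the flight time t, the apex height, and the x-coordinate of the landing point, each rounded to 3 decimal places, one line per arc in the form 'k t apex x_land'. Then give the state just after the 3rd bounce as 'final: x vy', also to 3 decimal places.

1 2.017 7.471 15.434
2 1.902 4.430 29.981
3 1.464 2.626 41.183
final: 41.183 5.525

Arc 1: start y=4.470, vy=7.670 → t=2.017, apex=7.471, x_land=15.434, impact vy=-12.101
  bounce: vy ← 0.77·12.101 = 9.318
Arc 2: start y=0.000, vy=9.318 → t=1.902, apex=4.430, x_land=29.981, impact vy=-9.318
  bounce: vy ← 0.77·9.318 = 7.175
Arc 3: start y=0.000, vy=7.175 → t=1.464, apex=2.626, x_land=41.183, impact vy=-7.175
  bounce: vy ← 0.77·7.175 = 5.525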